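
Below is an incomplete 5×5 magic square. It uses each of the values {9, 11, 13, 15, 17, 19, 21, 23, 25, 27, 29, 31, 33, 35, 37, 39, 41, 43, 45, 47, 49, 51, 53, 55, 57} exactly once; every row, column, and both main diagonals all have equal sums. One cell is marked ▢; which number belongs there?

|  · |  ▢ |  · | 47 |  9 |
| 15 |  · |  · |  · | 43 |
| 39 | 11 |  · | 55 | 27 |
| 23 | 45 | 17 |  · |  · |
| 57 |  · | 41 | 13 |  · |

53

The 25 entries sum to 825, so each line sums to 825/5 = 165.
Row 3 must total 165; the given cells sum to 132, so (3,3) = 33.
Column 1 needs 165; the known cells sum to 134, so (1,1) = 31.
From anti-diagonal, 165 − (9 + 33 + 45 + 57) gives (2,4) = 21.
Using column 4: 47 + 21 + 55 + 13 + ? → (4,4) = 165 − 136 = 29.
Row 4 must total 165; the given cells sum to 114, so (4,5) = 51.
Using column 5: 9 + 43 + 27 + 51 + ? → (5,5) = 165 − 130 = 35.
Main diagonal needs 165; the known cells sum to 128, so (2,2) = 37.
Row 2 must total 165; the given cells sum to 116, so (2,3) = 49.
Row 5: 57 + 41 + 13 + 35 + ? = 165, so (5,2) = 19.
Column 2: 37 + 11 + 45 + 19 + ? = 165, so (1,2) = 53.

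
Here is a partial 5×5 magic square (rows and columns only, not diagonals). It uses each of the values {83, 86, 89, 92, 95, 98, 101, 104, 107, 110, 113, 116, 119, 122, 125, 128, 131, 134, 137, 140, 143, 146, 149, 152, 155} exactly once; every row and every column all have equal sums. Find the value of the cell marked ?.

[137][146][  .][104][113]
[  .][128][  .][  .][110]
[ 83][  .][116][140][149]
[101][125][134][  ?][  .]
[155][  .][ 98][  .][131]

The 25 entries sum to 2975, so each line sums to 2975/5 = 595.
The remaining cell in row 1 is (1,3) = 595 − 500 = 95.
From row 3, 595 − (83 + 116 + 140 + 149) gives (3,2) = 107.
Using column 1: 137 + 83 + 101 + 155 + ? → (2,1) = 595 − 476 = 119.
Column 2 must total 595; the given cells sum to 506, so (5,2) = 89.
Column 3 needs 595; the known cells sum to 443, so (2,3) = 152.
Column 5: 113 + 110 + 149 + 131 + ? = 595, so (4,5) = 92.
Row 2 needs 595; the known cells sum to 509, so (2,4) = 86.
The remaining cell in row 4 is (4,4) = 595 − 452 = 143.

143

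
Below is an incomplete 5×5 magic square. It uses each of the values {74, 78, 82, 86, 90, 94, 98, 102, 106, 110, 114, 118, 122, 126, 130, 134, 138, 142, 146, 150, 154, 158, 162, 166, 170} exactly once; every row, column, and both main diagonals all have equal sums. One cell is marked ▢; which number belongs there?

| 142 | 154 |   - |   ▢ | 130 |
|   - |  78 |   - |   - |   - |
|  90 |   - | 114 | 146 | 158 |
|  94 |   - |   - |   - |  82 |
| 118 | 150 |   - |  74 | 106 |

The 25 entries sum to 3050, so each line sums to 3050/5 = 610.
The remaining cell in row 3 is (3,2) = 610 − 508 = 102.
Row 5: 118 + 150 + 74 + 106 + ? = 610, so (5,3) = 162.
Column 1 needs 610; the known cells sum to 444, so (2,1) = 166.
The remaining cell in column 2 is (4,2) = 610 − 484 = 126.
Column 5 needs 610; the known cells sum to 476, so (2,5) = 134.
Main diagonal needs 610; the known cells sum to 440, so (4,4) = 170.
The remaining cell in anti-diagonal is (2,4) = 610 − 488 = 122.
From row 2, 610 − (166 + 78 + 122 + 134) gives (2,3) = 110.
Row 4 must total 610; the given cells sum to 472, so (4,3) = 138.
Using column 3: 110 + 114 + 138 + 162 + ? → (1,3) = 610 − 524 = 86.
Column 4 needs 610; the known cells sum to 512, so (1,4) = 98.

98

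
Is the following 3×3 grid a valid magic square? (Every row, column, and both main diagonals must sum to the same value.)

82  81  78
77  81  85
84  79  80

Row 1: 82 + 81 + 78 = 241.
Row 2: 77 + 81 + 85 = 243.
Row 3: 84 + 79 + 80 = 243.
Column 1: 82 + 77 + 84 = 243.
Column 2: 81 + 81 + 79 = 241.
Column 3: 78 + 85 + 80 = 243.
Main diagonal: 82 + 81 + 80 = 243.
Anti-diagonal: 78 + 81 + 84 = 243.

No — row 1 sums to 241 but main diagonal sums to 243.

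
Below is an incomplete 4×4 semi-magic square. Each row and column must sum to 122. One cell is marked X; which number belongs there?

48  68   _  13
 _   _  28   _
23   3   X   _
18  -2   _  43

Row 1 must total 122; the given cells sum to 129, so (1,3) = -7.
Using row 4: 18 + (-2) + 43 + ? → (4,3) = 122 − 59 = 63.
Using column 1: 48 + 23 + 18 + ? → (2,1) = 122 − 89 = 33.
From column 2, 122 − (68 + 3 + (-2)) gives (2,2) = 53.
From column 3, 122 − (-7 + 28 + 63) gives (3,3) = 38.

38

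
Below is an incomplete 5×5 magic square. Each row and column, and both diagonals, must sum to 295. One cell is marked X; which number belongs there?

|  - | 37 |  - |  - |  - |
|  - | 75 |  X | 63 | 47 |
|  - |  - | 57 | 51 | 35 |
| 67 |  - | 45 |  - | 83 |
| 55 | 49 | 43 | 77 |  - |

69

Row 5: 55 + 49 + 43 + 77 + ? = 295, so (5,5) = 71.
Using column 5: 47 + 35 + 83 + 71 + ? → (1,5) = 295 − 236 = 59.
Anti-diagonal must total 295; the given cells sum to 234, so (4,2) = 61.
Row 4 needs 295; the known cells sum to 256, so (4,4) = 39.
Column 2 must total 295; the given cells sum to 222, so (3,2) = 73.
The remaining cell in column 4 is (1,4) = 295 − 230 = 65.
Main diagonal: 75 + 57 + 39 + 71 + ? = 295, so (1,1) = 53.
Using row 1: 53 + 37 + 65 + 59 + ? → (1,3) = 295 − 214 = 81.
Using row 3: 73 + 57 + 51 + 35 + ? → (3,1) = 295 − 216 = 79.
From column 1, 295 − (53 + 79 + 67 + 55) gives (2,1) = 41.
Column 3 must total 295; the given cells sum to 226, so (2,3) = 69.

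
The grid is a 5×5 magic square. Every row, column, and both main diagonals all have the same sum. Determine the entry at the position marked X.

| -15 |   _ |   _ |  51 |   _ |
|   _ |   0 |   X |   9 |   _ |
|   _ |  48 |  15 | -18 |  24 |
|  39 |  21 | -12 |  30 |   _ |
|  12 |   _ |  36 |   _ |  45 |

Main diagonal is complete and sums to 75; that is the magic constant.
The remaining cell in row 3 is (3,1) = 75 − 69 = 6.
The remaining cell in row 4 is (4,5) = 75 − 78 = -3.
The remaining cell in column 1 is (2,1) = 75 − 42 = 33.
From column 4, 75 − (51 + 9 + (-18) + 30) gives (5,4) = 3.
Using anti-diagonal: 9 + 15 + 21 + 12 + ? → (1,5) = 75 − 57 = 18.
Row 5: 12 + 36 + 3 + 45 + ? = 75, so (5,2) = -21.
From column 2, 75 − (0 + 48 + 21 + (-21)) gives (1,2) = 27.
Column 5 needs 75; the known cells sum to 84, so (2,5) = -9.
The remaining cell in row 1 is (1,3) = 75 − 81 = -6.
From row 2, 75 − (33 + 0 + 9 + (-9)) gives (2,3) = 42.

42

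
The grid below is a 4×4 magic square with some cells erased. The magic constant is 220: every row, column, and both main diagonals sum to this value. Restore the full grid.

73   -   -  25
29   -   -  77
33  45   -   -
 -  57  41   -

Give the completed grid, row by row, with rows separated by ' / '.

73 69 53 25 / 29 49 65 77 / 33 45 61 81 / 85 57 41 37

Column 1 needs 220; the known cells sum to 135, so (4,1) = 85.
The remaining cell in anti-diagonal is (2,3) = 220 − 155 = 65.
Using row 2: 29 + 65 + 77 + ? → (2,2) = 220 − 171 = 49.
From row 4, 220 − (85 + 57 + 41) gives (4,4) = 37.
Using column 2: 49 + 45 + 57 + ? → (1,2) = 220 − 151 = 69.
Using column 4: 25 + 77 + 37 + ? → (3,4) = 220 − 139 = 81.
Main diagonal needs 220; the known cells sum to 159, so (3,3) = 61.
The remaining cell in row 1 is (1,3) = 220 − 167 = 53.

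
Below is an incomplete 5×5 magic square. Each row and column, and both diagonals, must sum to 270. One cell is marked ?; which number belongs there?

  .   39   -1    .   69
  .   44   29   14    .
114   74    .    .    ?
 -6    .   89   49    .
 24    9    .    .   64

4

From column 2, 270 − (39 + 44 + 74 + 9) gives (4,2) = 104.
Anti-diagonal: 69 + 14 + 104 + 24 + ? = 270, so (3,3) = 59.
Row 4 must total 270; the given cells sum to 236, so (4,5) = 34.
Column 3: -1 + 29 + 59 + 89 + ? = 270, so (5,3) = 94.
The remaining cell in main diagonal is (1,1) = 270 − 216 = 54.
Row 1 must total 270; the given cells sum to 161, so (1,4) = 109.
From row 5, 270 − (24 + 9 + 94 + 64) gives (5,4) = 79.
The remaining cell in column 1 is (2,1) = 270 − 186 = 84.
Column 4: 109 + 14 + 49 + 79 + ? = 270, so (3,4) = 19.
Using row 2: 84 + 44 + 29 + 14 + ? → (2,5) = 270 − 171 = 99.
The remaining cell in row 3 is (3,5) = 270 − 266 = 4.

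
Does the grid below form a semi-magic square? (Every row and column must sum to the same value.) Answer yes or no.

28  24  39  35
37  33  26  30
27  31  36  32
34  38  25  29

Row 1: 28 + 24 + 39 + 35 = 126.
Row 2: 37 + 33 + 26 + 30 = 126.
Row 3: 27 + 31 + 36 + 32 = 126.
Row 4: 34 + 38 + 25 + 29 = 126.
Column 1: 28 + 37 + 27 + 34 = 126.
Column 2: 24 + 33 + 31 + 38 = 126.
Column 3: 39 + 26 + 36 + 25 = 126.
Column 4: 35 + 30 + 32 + 29 = 126.
All lines sum to 126.

Yes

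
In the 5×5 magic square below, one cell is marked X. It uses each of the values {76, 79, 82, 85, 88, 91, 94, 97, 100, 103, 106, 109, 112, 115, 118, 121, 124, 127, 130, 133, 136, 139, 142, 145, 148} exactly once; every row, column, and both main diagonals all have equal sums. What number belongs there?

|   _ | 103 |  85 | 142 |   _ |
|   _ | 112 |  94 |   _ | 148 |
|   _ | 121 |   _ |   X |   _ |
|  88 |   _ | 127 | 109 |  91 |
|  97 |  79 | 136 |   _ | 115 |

100

The 25 entries sum to 2800, so each line sums to 2800/5 = 560.
Row 4 needs 560; the known cells sum to 415, so (4,2) = 145.
Row 5 needs 560; the known cells sum to 427, so (5,4) = 133.
From column 3, 560 − (85 + 94 + 127 + 136) gives (3,3) = 118.
From main diagonal, 560 − (112 + 118 + 109 + 115) gives (1,1) = 106.
Row 1 needs 560; the known cells sum to 436, so (1,5) = 124.
Using column 5: 124 + 148 + 91 + 115 + ? → (3,5) = 560 − 478 = 82.
From anti-diagonal, 560 − (124 + 118 + 145 + 97) gives (2,4) = 76.
Row 2: 112 + 94 + 76 + 148 + ? = 560, so (2,1) = 130.
The remaining cell in column 1 is (3,1) = 560 − 421 = 139.
Column 4 needs 560; the known cells sum to 460, so (3,4) = 100.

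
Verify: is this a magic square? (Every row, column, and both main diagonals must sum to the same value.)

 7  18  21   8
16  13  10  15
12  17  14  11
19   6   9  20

Row 1: 7 + 18 + 21 + 8 = 54.
Row 2: 16 + 13 + 10 + 15 = 54.
Row 3: 12 + 17 + 14 + 11 = 54.
Row 4: 19 + 6 + 9 + 20 = 54.
Column 1: 7 + 16 + 12 + 19 = 54.
Column 2: 18 + 13 + 17 + 6 = 54.
Column 3: 21 + 10 + 14 + 9 = 54.
Column 4: 8 + 15 + 11 + 20 = 54.
Main diagonal: 7 + 13 + 14 + 20 = 54.
Anti-diagonal: 8 + 10 + 17 + 19 = 54.
All lines sum to 54.

Yes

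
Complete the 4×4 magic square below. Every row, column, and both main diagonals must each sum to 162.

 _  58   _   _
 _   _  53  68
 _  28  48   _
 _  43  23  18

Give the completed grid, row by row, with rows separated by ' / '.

63 58 38 3 / 8 33 53 68 / 13 28 48 73 / 78 43 23 18

From row 4, 162 − (43 + 23 + 18) gives (4,1) = 78.
Column 2 needs 162; the known cells sum to 129, so (2,2) = 33.
Column 3: 53 + 48 + 23 + ? = 162, so (1,3) = 38.
Main diagonal needs 162; the known cells sum to 99, so (1,1) = 63.
Anti-diagonal must total 162; the given cells sum to 159, so (1,4) = 3.
From row 2, 162 − (33 + 53 + 68) gives (2,1) = 8.
From column 1, 162 − (63 + 8 + 78) gives (3,1) = 13.
The remaining cell in column 4 is (3,4) = 162 − 89 = 73.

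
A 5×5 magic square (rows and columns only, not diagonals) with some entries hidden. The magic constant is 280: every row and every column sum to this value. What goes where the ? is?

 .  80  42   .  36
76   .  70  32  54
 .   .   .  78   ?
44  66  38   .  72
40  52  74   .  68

Row 2: 76 + 70 + 32 + 54 + ? = 280, so (2,2) = 48.
Using row 4: 44 + 66 + 38 + 72 + ? → (4,4) = 280 − 220 = 60.
Row 5 must total 280; the given cells sum to 234, so (5,4) = 46.
The remaining cell in column 2 is (3,2) = 280 − 246 = 34.
Column 3: 42 + 70 + 38 + 74 + ? = 280, so (3,3) = 56.
Column 4 must total 280; the given cells sum to 216, so (1,4) = 64.
The remaining cell in column 5 is (3,5) = 280 − 230 = 50.

50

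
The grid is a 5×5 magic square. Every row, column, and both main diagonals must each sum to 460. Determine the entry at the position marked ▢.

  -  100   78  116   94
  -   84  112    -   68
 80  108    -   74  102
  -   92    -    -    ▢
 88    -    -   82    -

Using row 1: 100 + 78 + 116 + 94 + ? → (1,1) = 460 − 388 = 72.
Row 3: 80 + 108 + 74 + 102 + ? = 460, so (3,3) = 96.
Column 2: 100 + 84 + 108 + 92 + ? = 460, so (5,2) = 76.
Anti-diagonal: 94 + 96 + 92 + 88 + ? = 460, so (2,4) = 90.
Row 2 must total 460; the given cells sum to 354, so (2,1) = 106.
Column 1 must total 460; the given cells sum to 346, so (4,1) = 114.
Using column 4: 116 + 90 + 74 + 82 + ? → (4,4) = 460 − 362 = 98.
Main diagonal: 72 + 84 + 96 + 98 + ? = 460, so (5,5) = 110.
From row 5, 460 − (88 + 76 + 82 + 110) gives (5,3) = 104.
Column 3 needs 460; the known cells sum to 390, so (4,3) = 70.
Column 5: 94 + 68 + 102 + 110 + ? = 460, so (4,5) = 86.

86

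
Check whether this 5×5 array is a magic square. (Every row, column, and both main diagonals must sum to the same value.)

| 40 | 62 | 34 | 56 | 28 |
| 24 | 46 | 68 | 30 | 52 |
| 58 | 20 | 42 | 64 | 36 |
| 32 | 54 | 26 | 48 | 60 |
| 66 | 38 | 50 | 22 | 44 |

Row 1: 40 + 62 + 34 + 56 + 28 = 220.
Row 2: 24 + 46 + 68 + 30 + 52 = 220.
Row 3: 58 + 20 + 42 + 64 + 36 = 220.
Row 4: 32 + 54 + 26 + 48 + 60 = 220.
Row 5: 66 + 38 + 50 + 22 + 44 = 220.
Column 1: 40 + 24 + 58 + 32 + 66 = 220.
Column 2: 62 + 46 + 20 + 54 + 38 = 220.
Column 3: 34 + 68 + 42 + 26 + 50 = 220.
Column 4: 56 + 30 + 64 + 48 + 22 = 220.
Column 5: 28 + 52 + 36 + 60 + 44 = 220.
Main diagonal: 40 + 46 + 42 + 48 + 44 = 220.
Anti-diagonal: 28 + 30 + 42 + 54 + 66 = 220.
All lines sum to 220.

Yes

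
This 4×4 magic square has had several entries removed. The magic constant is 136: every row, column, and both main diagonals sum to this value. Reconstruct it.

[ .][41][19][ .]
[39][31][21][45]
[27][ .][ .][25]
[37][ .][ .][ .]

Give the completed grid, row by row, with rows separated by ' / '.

Using column 1: 39 + 27 + 37 + ? → (1,1) = 136 − 103 = 33.
Row 1 must total 136; the given cells sum to 93, so (1,4) = 43.
Column 4 needs 136; the known cells sum to 113, so (4,4) = 23.
Main diagonal must total 136; the given cells sum to 87, so (3,3) = 49.
The remaining cell in anti-diagonal is (3,2) = 136 − 101 = 35.
Column 2 needs 136; the known cells sum to 107, so (4,2) = 29.
Column 3: 19 + 21 + 49 + ? = 136, so (4,3) = 47.

33 41 19 43 / 39 31 21 45 / 27 35 49 25 / 37 29 47 23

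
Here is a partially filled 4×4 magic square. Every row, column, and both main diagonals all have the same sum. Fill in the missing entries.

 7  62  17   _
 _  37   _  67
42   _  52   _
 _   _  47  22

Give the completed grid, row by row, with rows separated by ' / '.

7 62 17 32 / 12 37 2 67 / 42 27 52 -3 / 57 -8 47 22

Main diagonal is already complete: 7 + 37 + 52 + 22 = 118, so that is the magic constant.
Row 1: 7 + 62 + 17 + ? = 118, so (1,4) = 32.
From column 3, 118 − (17 + 52 + 47) gives (2,3) = 2.
Column 4 must total 118; the given cells sum to 121, so (3,4) = -3.
Row 2 needs 118; the known cells sum to 106, so (2,1) = 12.
From row 3, 118 − (42 + 52 + (-3)) gives (3,2) = 27.
Using column 1: 7 + 12 + 42 + ? → (4,1) = 118 − 61 = 57.
The remaining cell in column 2 is (4,2) = 118 − 126 = -8.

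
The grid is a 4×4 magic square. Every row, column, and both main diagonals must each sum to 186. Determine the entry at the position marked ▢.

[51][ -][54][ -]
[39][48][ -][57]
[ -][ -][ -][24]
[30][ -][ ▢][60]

63

Row 2 needs 186; the known cells sum to 144, so (2,3) = 42.
The remaining cell in column 1 is (3,1) = 186 − 120 = 66.
Column 4: 57 + 24 + 60 + ? = 186, so (1,4) = 45.
Using main diagonal: 51 + 48 + 60 + ? → (3,3) = 186 − 159 = 27.
Anti-diagonal must total 186; the given cells sum to 117, so (3,2) = 69.
Row 1: 51 + 54 + 45 + ? = 186, so (1,2) = 36.
Column 2: 36 + 48 + 69 + ? = 186, so (4,2) = 33.
Column 3 must total 186; the given cells sum to 123, so (4,3) = 63.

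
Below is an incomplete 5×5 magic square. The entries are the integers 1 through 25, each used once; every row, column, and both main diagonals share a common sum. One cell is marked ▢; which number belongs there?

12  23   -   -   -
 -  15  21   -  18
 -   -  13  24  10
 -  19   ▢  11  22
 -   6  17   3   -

The entries are 1 through 25, which sum to 325, so each line sums to 325/5 = 65.
Column 2: 23 + 15 + 19 + 6 + ? = 65, so (3,2) = 2.
Main diagonal: 12 + 15 + 13 + 11 + ? = 65, so (5,5) = 14.
Row 3: 2 + 13 + 24 + 10 + ? = 65, so (3,1) = 16.
The remaining cell in row 5 is (5,1) = 65 − 40 = 25.
Using column 5: 18 + 10 + 22 + 14 + ? → (1,5) = 65 − 64 = 1.
The remaining cell in anti-diagonal is (2,4) = 65 − 58 = 7.
From row 2, 65 − (15 + 21 + 7 + 18) gives (2,1) = 4.
From column 1, 65 − (12 + 4 + 16 + 25) gives (4,1) = 8.
Using column 4: 7 + 24 + 11 + 3 + ? → (1,4) = 65 − 45 = 20.
From row 1, 65 − (12 + 23 + 20 + 1) gives (1,3) = 9.
Row 4 must total 65; the given cells sum to 60, so (4,3) = 5.

5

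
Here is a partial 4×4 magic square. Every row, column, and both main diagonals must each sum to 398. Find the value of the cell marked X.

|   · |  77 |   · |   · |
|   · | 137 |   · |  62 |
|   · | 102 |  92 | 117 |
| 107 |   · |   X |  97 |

Row 3 must total 398; the given cells sum to 311, so (3,1) = 87.
Column 2 must total 398; the given cells sum to 316, so (4,2) = 82.
Using column 4: 62 + 117 + 97 + ? → (1,4) = 398 − 276 = 122.
Main diagonal: 137 + 92 + 97 + ? = 398, so (1,1) = 72.
Using anti-diagonal: 122 + 102 + 107 + ? → (2,3) = 398 − 331 = 67.
From row 1, 398 − (72 + 77 + 122) gives (1,3) = 127.
Row 2: 137 + 67 + 62 + ? = 398, so (2,1) = 132.
The remaining cell in row 4 is (4,3) = 398 − 286 = 112.

112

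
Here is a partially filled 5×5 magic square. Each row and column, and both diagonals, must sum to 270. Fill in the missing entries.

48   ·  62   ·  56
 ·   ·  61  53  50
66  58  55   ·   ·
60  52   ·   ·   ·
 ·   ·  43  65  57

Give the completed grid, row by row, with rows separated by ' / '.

48 45 62 59 56 / 42 64 61 53 50 / 66 58 55 47 44 / 60 52 49 46 63 / 54 51 43 65 57

From column 3, 270 − (62 + 61 + 55 + 43) gives (4,3) = 49.
Using anti-diagonal: 56 + 53 + 55 + 52 + ? → (5,1) = 270 − 216 = 54.
Row 5 must total 270; the given cells sum to 219, so (5,2) = 51.
The remaining cell in column 1 is (2,1) = 270 − 228 = 42.
Row 2: 42 + 61 + 53 + 50 + ? = 270, so (2,2) = 64.
Using column 2: 64 + 58 + 52 + 51 + ? → (1,2) = 270 − 225 = 45.
From main diagonal, 270 − (48 + 64 + 55 + 57) gives (4,4) = 46.
Using row 1: 48 + 45 + 62 + 56 + ? → (1,4) = 270 − 211 = 59.
Row 4 must total 270; the given cells sum to 207, so (4,5) = 63.
The remaining cell in column 4 is (3,4) = 270 − 223 = 47.
From column 5, 270 − (56 + 50 + 63 + 57) gives (3,5) = 44.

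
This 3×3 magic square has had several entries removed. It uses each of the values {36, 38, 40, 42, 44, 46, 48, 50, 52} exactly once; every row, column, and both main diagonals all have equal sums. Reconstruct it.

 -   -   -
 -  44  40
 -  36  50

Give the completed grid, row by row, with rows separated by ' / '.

38 52 42 / 48 44 40 / 46 36 50

The 9 entries sum to 396, so each line sums to 396/3 = 132.
Using row 2: 44 + 40 + ? → (2,1) = 132 − 84 = 48.
Row 3 needs 132; the known cells sum to 86, so (3,1) = 46.
From column 1, 132 − (48 + 46) gives (1,1) = 38.
Column 2 needs 132; the known cells sum to 80, so (1,2) = 52.
Column 3 needs 132; the known cells sum to 90, so (1,3) = 42.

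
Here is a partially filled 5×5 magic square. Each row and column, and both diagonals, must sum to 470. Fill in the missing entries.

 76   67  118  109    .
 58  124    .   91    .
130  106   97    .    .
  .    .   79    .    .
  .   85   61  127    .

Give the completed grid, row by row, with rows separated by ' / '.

Row 1: 76 + 67 + 118 + 109 + ? = 470, so (1,5) = 100.
The remaining cell in column 2 is (4,2) = 470 − 382 = 88.
Column 3: 118 + 97 + 79 + 61 + ? = 470, so (2,3) = 115.
Using anti-diagonal: 100 + 91 + 97 + 88 + ? → (5,1) = 470 − 376 = 94.
Row 2 must total 470; the given cells sum to 388, so (2,5) = 82.
The remaining cell in row 5 is (5,5) = 470 − 367 = 103.
Column 1: 76 + 58 + 130 + 94 + ? = 470, so (4,1) = 112.
Using main diagonal: 76 + 124 + 97 + 103 + ? → (4,4) = 470 − 400 = 70.
Using row 4: 112 + 88 + 79 + 70 + ? → (4,5) = 470 − 349 = 121.
From column 4, 470 − (109 + 91 + 70 + 127) gives (3,4) = 73.
Using column 5: 100 + 82 + 121 + 103 + ? → (3,5) = 470 − 406 = 64.

76 67 118 109 100 / 58 124 115 91 82 / 130 106 97 73 64 / 112 88 79 70 121 / 94 85 61 127 103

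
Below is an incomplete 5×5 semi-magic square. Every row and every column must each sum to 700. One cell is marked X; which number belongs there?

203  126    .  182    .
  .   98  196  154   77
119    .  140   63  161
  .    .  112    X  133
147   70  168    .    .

The remaining cell in row 2 is (2,1) = 700 − 525 = 175.
From row 3, 700 − (119 + 140 + 63 + 161) gives (3,2) = 217.
From column 1, 700 − (203 + 175 + 119 + 147) gives (4,1) = 56.
Column 2 needs 700; the known cells sum to 511, so (4,2) = 189.
From column 3, 700 − (196 + 140 + 112 + 168) gives (1,3) = 84.
The remaining cell in row 1 is (1,5) = 700 − 595 = 105.
Row 4 must total 700; the given cells sum to 490, so (4,4) = 210.

210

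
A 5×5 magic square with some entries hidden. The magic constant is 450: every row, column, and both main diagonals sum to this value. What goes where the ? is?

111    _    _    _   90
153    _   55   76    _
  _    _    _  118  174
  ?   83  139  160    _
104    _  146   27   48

The remaining cell in row 5 is (5,2) = 450 − 325 = 125.
Column 4: 76 + 118 + 160 + 27 + ? = 450, so (1,4) = 69.
Anti-diagonal must total 450; the given cells sum to 353, so (3,3) = 97.
From column 3, 450 − (55 + 97 + 139 + 146) gives (1,3) = 13.
Main diagonal must total 450; the given cells sum to 416, so (2,2) = 34.
The remaining cell in row 1 is (1,2) = 450 − 283 = 167.
From row 2, 450 − (153 + 34 + 55 + 76) gives (2,5) = 132.
Using column 2: 167 + 34 + 83 + 125 + ? → (3,2) = 450 − 409 = 41.
Column 5 must total 450; the given cells sum to 444, so (4,5) = 6.
Row 3 needs 450; the known cells sum to 430, so (3,1) = 20.
The remaining cell in row 4 is (4,1) = 450 − 388 = 62.

62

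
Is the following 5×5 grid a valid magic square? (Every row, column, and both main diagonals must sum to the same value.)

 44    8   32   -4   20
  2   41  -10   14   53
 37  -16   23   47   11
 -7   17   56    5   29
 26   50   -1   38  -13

No — row 1 sums to 100 but row 3 sums to 102.

Row 1: 44 + 8 + 32 + (-4) + 20 = 100.
Row 2: 2 + 41 + (-10) + 14 + 53 = 100.
Row 3: 37 + (-16) + 23 + 47 + 11 = 102.
Row 4: -7 + 17 + 56 + 5 + 29 = 100.
Row 5: 26 + 50 + (-1) + 38 + (-13) = 100.
Column 1: 44 + 2 + 37 + (-7) + 26 = 102.
Column 2: 8 + 41 + (-16) + 17 + 50 = 100.
Column 3: 32 + (-10) + 23 + 56 + (-1) = 100.
Column 4: -4 + 14 + 47 + 5 + 38 = 100.
Column 5: 20 + 53 + 11 + 29 + (-13) = 100.
Main diagonal: 44 + 41 + 23 + 5 + (-13) = 100.
Anti-diagonal: 20 + 14 + 23 + 17 + 26 = 100.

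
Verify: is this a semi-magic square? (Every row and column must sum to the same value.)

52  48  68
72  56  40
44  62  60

No — row 1 sums to 168 but row 3 sums to 166.

Row 1: 52 + 48 + 68 = 168.
Row 2: 72 + 56 + 40 = 168.
Row 3: 44 + 62 + 60 = 166.
Column 1: 52 + 72 + 44 = 168.
Column 2: 48 + 56 + 62 = 166.
Column 3: 68 + 40 + 60 = 168.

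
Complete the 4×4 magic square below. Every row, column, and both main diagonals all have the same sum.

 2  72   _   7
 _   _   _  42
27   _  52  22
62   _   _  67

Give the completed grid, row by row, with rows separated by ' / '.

2 72 57 7 / 47 17 32 42 / 27 37 52 22 / 62 12 -3 67

Column 4 is already complete: 7 + 42 + 22 + 67 = 138, so that is the magic constant.
Using row 1: 2 + 72 + 7 + ? → (1,3) = 138 − 81 = 57.
From row 3, 138 − (27 + 52 + 22) gives (3,2) = 37.
From column 1, 138 − (2 + 27 + 62) gives (2,1) = 47.
The remaining cell in main diagonal is (2,2) = 138 − 121 = 17.
Using anti-diagonal: 7 + 37 + 62 + ? → (2,3) = 138 − 106 = 32.
Column 2 needs 138; the known cells sum to 126, so (4,2) = 12.
Column 3 must total 138; the given cells sum to 141, so (4,3) = -3.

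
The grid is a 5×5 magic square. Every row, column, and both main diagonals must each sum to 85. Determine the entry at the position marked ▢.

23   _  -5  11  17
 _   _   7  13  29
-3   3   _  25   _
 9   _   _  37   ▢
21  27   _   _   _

Row 1: 23 + (-5) + 11 + 17 + ? = 85, so (1,2) = 39.
Column 1: 23 + (-3) + 9 + 21 + ? = 85, so (2,1) = 35.
The remaining cell in column 4 is (5,4) = 85 − 86 = -1.
Row 2 needs 85; the known cells sum to 84, so (2,2) = 1.
From column 2, 85 − (39 + 1 + 3 + 27) gives (4,2) = 15.
The remaining cell in anti-diagonal is (3,3) = 85 − 66 = 19.
Row 3 needs 85; the known cells sum to 44, so (3,5) = 41.
Using main diagonal: 23 + 1 + 19 + 37 + ? → (5,5) = 85 − 80 = 5.
Using row 5: 21 + 27 + (-1) + 5 + ? → (5,3) = 85 − 52 = 33.
From column 3, 85 − (-5 + 7 + 19 + 33) gives (4,3) = 31.
Column 5 needs 85; the known cells sum to 92, so (4,5) = -7.

-7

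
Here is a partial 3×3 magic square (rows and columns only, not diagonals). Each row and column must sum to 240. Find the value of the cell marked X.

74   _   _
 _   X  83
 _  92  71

68

From row 3, 240 − (92 + 71) gives (3,1) = 77.
Column 1: 74 + 77 + ? = 240, so (2,1) = 89.
The remaining cell in column 3 is (1,3) = 240 − 154 = 86.
From row 1, 240 − (74 + 86) gives (1,2) = 80.
Row 2 must total 240; the given cells sum to 172, so (2,2) = 68.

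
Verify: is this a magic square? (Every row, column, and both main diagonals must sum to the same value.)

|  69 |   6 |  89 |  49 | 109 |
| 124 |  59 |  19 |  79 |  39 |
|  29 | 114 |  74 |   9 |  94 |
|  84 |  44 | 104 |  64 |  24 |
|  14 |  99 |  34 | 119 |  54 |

Row 1: 69 + 6 + 89 + 49 + 109 = 322.
Row 2: 124 + 59 + 19 + 79 + 39 = 320.
Row 3: 29 + 114 + 74 + 9 + 94 = 320.
Row 4: 84 + 44 + 104 + 64 + 24 = 320.
Row 5: 14 + 99 + 34 + 119 + 54 = 320.
Column 1: 69 + 124 + 29 + 84 + 14 = 320.
Column 2: 6 + 59 + 114 + 44 + 99 = 322.
Column 3: 89 + 19 + 74 + 104 + 34 = 320.
Column 4: 49 + 79 + 9 + 64 + 119 = 320.
Column 5: 109 + 39 + 94 + 24 + 54 = 320.
Main diagonal: 69 + 59 + 74 + 64 + 54 = 320.
Anti-diagonal: 109 + 79 + 74 + 44 + 14 = 320.

No — row 5 sums to 320 but row 1 sums to 322.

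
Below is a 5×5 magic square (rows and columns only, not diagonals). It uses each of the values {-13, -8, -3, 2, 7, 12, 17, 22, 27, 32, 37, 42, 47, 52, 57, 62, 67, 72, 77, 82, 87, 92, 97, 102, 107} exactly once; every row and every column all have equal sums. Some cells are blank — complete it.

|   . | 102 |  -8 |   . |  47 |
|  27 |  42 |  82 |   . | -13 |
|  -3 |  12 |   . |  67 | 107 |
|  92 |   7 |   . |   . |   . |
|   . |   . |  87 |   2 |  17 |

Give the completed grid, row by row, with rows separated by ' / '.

62 102 -8 32 47 / 27 42 82 97 -13 / -3 12 52 67 107 / 92 7 22 37 77 / 57 72 87 2 17

The 25 entries sum to 1175, so each line sums to 1175/5 = 235.
The remaining cell in row 2 is (2,4) = 235 − 138 = 97.
From row 3, 235 − (-3 + 12 + 67 + 107) gives (3,3) = 52.
From column 2, 235 − (102 + 42 + 12 + 7) gives (5,2) = 72.
Column 3 needs 235; the known cells sum to 213, so (4,3) = 22.
Column 5 must total 235; the given cells sum to 158, so (4,5) = 77.
From row 4, 235 − (92 + 7 + 22 + 77) gives (4,4) = 37.
Row 5 must total 235; the given cells sum to 178, so (5,1) = 57.
Column 1: 27 + (-3) + 92 + 57 + ? = 235, so (1,1) = 62.
Column 4: 97 + 67 + 37 + 2 + ? = 235, so (1,4) = 32.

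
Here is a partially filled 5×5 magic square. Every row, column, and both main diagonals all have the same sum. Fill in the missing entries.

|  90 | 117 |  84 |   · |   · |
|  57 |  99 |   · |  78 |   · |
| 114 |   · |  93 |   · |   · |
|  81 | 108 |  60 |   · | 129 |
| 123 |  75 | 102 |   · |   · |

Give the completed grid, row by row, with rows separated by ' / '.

Column 1 is already complete: 90 + 57 + 114 + 81 + 123 = 465, so that is the magic constant.
Row 4 must total 465; the given cells sum to 378, so (4,4) = 87.
The remaining cell in column 2 is (3,2) = 465 − 399 = 66.
The remaining cell in column 3 is (2,3) = 465 − 339 = 126.
Main diagonal: 90 + 99 + 93 + 87 + ? = 465, so (5,5) = 96.
Using anti-diagonal: 78 + 93 + 108 + 123 + ? → (1,5) = 465 − 402 = 63.
Using row 1: 90 + 117 + 84 + 63 + ? → (1,4) = 465 − 354 = 111.
Row 2: 57 + 99 + 126 + 78 + ? = 465, so (2,5) = 105.
Using row 5: 123 + 75 + 102 + 96 + ? → (5,4) = 465 − 396 = 69.
From column 4, 465 − (111 + 78 + 87 + 69) gives (3,4) = 120.
From column 5, 465 − (63 + 105 + 129 + 96) gives (3,5) = 72.

90 117 84 111 63 / 57 99 126 78 105 / 114 66 93 120 72 / 81 108 60 87 129 / 123 75 102 69 96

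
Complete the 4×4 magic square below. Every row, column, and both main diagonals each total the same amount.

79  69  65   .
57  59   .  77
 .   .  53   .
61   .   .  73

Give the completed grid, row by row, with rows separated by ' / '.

79 69 65 51 / 57 59 71 77 / 67 81 53 63 / 61 55 75 73

Main diagonal is already complete: 79 + 59 + 53 + 73 = 264, so that is the magic constant.
Row 1 must total 264; the given cells sum to 213, so (1,4) = 51.
The remaining cell in row 2 is (2,3) = 264 − 193 = 71.
The remaining cell in column 1 is (3,1) = 264 − 197 = 67.
Column 3 must total 264; the given cells sum to 189, so (4,3) = 75.
Column 4 must total 264; the given cells sum to 201, so (3,4) = 63.
Anti-diagonal needs 264; the known cells sum to 183, so (3,2) = 81.
Row 4: 61 + 75 + 73 + ? = 264, so (4,2) = 55.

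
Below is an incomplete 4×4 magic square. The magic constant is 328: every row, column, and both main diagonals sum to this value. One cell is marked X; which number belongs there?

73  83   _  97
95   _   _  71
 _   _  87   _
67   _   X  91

81

Using row 1: 73 + 83 + 97 + ? → (1,3) = 328 − 253 = 75.
Column 1 must total 328; the given cells sum to 235, so (3,1) = 93.
From column 4, 328 − (97 + 71 + 91) gives (3,4) = 69.
Main diagonal needs 328; the known cells sum to 251, so (2,2) = 77.
Row 2: 95 + 77 + 71 + ? = 328, so (2,3) = 85.
Row 3 needs 328; the known cells sum to 249, so (3,2) = 79.
Column 2: 83 + 77 + 79 + ? = 328, so (4,2) = 89.
Column 3 needs 328; the known cells sum to 247, so (4,3) = 81.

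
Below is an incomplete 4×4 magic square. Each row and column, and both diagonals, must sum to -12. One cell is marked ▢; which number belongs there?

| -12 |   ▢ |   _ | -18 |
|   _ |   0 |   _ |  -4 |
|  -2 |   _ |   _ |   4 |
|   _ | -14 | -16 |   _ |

The remaining cell in column 4 is (4,4) = -12 − (-18) = 6.
The remaining cell in main diagonal is (3,3) = -12 − (-6) = -6.
From row 3, -12 − (-2 + (-6) + 4) gives (3,2) = -8.
Row 4 must total -12; the given cells sum to -24, so (4,1) = 12.
Column 1: -12 + (-2) + 12 + ? = -12, so (2,1) = -10.
The remaining cell in column 2 is (1,2) = -12 − (-22) = 10.

10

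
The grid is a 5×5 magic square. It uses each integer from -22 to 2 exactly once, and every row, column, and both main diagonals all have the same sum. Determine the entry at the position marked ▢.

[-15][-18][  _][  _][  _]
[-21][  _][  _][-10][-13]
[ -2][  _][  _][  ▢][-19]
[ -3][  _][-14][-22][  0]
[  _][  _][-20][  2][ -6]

-16

The entries are -22 through 2, which sum to -250, so each line sums to -250/5 = -50.
Using row 4: -3 + (-14) + (-22) + 0 + ? → (4,2) = -50 − (-39) = -11.
The remaining cell in column 1 is (5,1) = -50 − (-41) = -9.
The remaining cell in column 5 is (1,5) = -50 − (-38) = -12.
Anti-diagonal needs -50; the known cells sum to -42, so (3,3) = -8.
Row 5: -9 + (-20) + 2 + (-6) + ? = -50, so (5,2) = -17.
From main diagonal, -50 − (-15 + (-8) + (-22) + (-6)) gives (2,2) = 1.
Row 2 needs -50; the known cells sum to -43, so (2,3) = -7.
Using column 2: -18 + 1 + (-11) + (-17) + ? → (3,2) = -50 − (-45) = -5.
Column 3: -7 + (-8) + (-14) + (-20) + ? = -50, so (1,3) = -1.
Row 1 needs -50; the known cells sum to -46, so (1,4) = -4.
Row 3: -2 + (-5) + (-8) + (-19) + ? = -50, so (3,4) = -16.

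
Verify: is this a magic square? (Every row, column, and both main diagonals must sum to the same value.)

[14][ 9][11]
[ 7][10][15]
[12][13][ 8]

Row 1: 14 + 9 + 11 = 34.
Row 2: 7 + 10 + 15 = 32.
Row 3: 12 + 13 + 8 = 33.
Column 1: 14 + 7 + 12 = 33.
Column 2: 9 + 10 + 13 = 32.
Column 3: 11 + 15 + 8 = 34.
Main diagonal: 14 + 10 + 8 = 32.
Anti-diagonal: 11 + 10 + 12 = 33.

No — column 2 sums to 32 but column 1 sums to 33.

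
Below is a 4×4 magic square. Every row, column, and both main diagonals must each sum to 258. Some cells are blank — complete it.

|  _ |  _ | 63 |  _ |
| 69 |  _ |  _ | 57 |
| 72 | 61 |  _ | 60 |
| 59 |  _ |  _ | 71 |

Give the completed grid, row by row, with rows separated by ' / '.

58 67 63 70 / 69 64 68 57 / 72 61 65 60 / 59 66 62 71

Row 3 must total 258; the given cells sum to 193, so (3,3) = 65.
Using column 1: 69 + 72 + 59 + ? → (1,1) = 258 − 200 = 58.
Column 4: 57 + 60 + 71 + ? = 258, so (1,4) = 70.
Using main diagonal: 58 + 65 + 71 + ? → (2,2) = 258 − 194 = 64.
Anti-diagonal: 70 + 61 + 59 + ? = 258, so (2,3) = 68.
Row 1 must total 258; the given cells sum to 191, so (1,2) = 67.
The remaining cell in column 2 is (4,2) = 258 − 192 = 66.
Column 3 must total 258; the given cells sum to 196, so (4,3) = 62.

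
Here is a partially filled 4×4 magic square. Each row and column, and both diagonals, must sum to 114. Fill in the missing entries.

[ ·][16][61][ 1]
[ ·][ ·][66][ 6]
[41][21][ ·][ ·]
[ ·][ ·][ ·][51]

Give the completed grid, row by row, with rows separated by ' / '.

From row 1, 114 − (16 + 61 + 1) gives (1,1) = 36.
Column 4 needs 114; the known cells sum to 58, so (3,4) = 56.
From anti-diagonal, 114 − (1 + 66 + 21) gives (4,1) = 26.
Row 3 needs 114; the known cells sum to 118, so (3,3) = -4.
Using column 1: 36 + 41 + 26 + ? → (2,1) = 114 − 103 = 11.
The remaining cell in column 3 is (4,3) = 114 − 123 = -9.
Using main diagonal: 36 + (-4) + 51 + ? → (2,2) = 114 − 83 = 31.
Row 4: 26 + (-9) + 51 + ? = 114, so (4,2) = 46.

36 16 61 1 / 11 31 66 6 / 41 21 -4 56 / 26 46 -9 51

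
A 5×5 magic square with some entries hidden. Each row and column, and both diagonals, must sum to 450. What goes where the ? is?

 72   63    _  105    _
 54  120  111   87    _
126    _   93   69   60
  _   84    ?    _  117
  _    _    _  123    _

Row 2: 54 + 120 + 111 + 87 + ? = 450, so (2,5) = 78.
Row 3 needs 450; the known cells sum to 348, so (3,2) = 102.
From column 2, 450 − (63 + 120 + 102 + 84) gives (5,2) = 81.
Using column 4: 105 + 87 + 69 + 123 + ? → (4,4) = 450 − 384 = 66.
Main diagonal needs 450; the known cells sum to 351, so (5,5) = 99.
Column 5: 78 + 60 + 117 + 99 + ? = 450, so (1,5) = 96.
Anti-diagonal: 96 + 87 + 93 + 84 + ? = 450, so (5,1) = 90.
The remaining cell in row 1 is (1,3) = 450 − 336 = 114.
Using row 5: 90 + 81 + 123 + 99 + ? → (5,3) = 450 − 393 = 57.
Column 1: 72 + 54 + 126 + 90 + ? = 450, so (4,1) = 108.
The remaining cell in column 3 is (4,3) = 450 − 375 = 75.

75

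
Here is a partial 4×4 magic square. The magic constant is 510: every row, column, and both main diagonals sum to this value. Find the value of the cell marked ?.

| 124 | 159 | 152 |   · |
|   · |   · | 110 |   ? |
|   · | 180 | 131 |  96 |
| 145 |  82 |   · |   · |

Row 1: 124 + 159 + 152 + ? = 510, so (1,4) = 75.
From row 3, 510 − (180 + 131 + 96) gives (3,1) = 103.
From column 1, 510 − (124 + 103 + 145) gives (2,1) = 138.
Column 2 needs 510; the known cells sum to 421, so (2,2) = 89.
Column 3 needs 510; the known cells sum to 393, so (4,3) = 117.
The remaining cell in main diagonal is (4,4) = 510 − 344 = 166.
Row 2 needs 510; the known cells sum to 337, so (2,4) = 173.

173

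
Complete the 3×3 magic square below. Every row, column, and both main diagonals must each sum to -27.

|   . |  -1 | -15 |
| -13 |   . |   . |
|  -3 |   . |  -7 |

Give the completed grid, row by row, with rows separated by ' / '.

From row 1, -27 − (-1 + (-15)) gives (1,1) = -11.
Row 3 needs -27; the known cells sum to -10, so (3,2) = -17.
Using column 2: -1 + (-17) + ? → (2,2) = -27 − (-18) = -9.
Column 3: -15 + (-7) + ? = -27, so (2,3) = -5.

-11 -1 -15 / -13 -9 -5 / -3 -17 -7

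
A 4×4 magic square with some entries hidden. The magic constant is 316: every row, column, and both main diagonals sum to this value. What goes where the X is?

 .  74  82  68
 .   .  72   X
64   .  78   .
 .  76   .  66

94

Row 1 needs 316; the known cells sum to 224, so (1,1) = 92.
Using column 3: 82 + 72 + 78 + ? → (4,3) = 316 − 232 = 84.
The remaining cell in main diagonal is (2,2) = 316 − 236 = 80.
The remaining cell in row 4 is (4,1) = 316 − 226 = 90.
Using column 1: 92 + 64 + 90 + ? → (2,1) = 316 − 246 = 70.
Column 2: 74 + 80 + 76 + ? = 316, so (3,2) = 86.
Row 2: 70 + 80 + 72 + ? = 316, so (2,4) = 94.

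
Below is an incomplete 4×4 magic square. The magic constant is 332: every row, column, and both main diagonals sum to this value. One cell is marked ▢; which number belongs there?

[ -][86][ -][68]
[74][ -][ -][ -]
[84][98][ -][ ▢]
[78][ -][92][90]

80

The remaining cell in row 4 is (4,2) = 332 − 260 = 72.
From column 1, 332 − (74 + 84 + 78) gives (1,1) = 96.
Column 2 must total 332; the given cells sum to 256, so (2,2) = 76.
The remaining cell in main diagonal is (3,3) = 332 − 262 = 70.
Using anti-diagonal: 68 + 98 + 78 + ? → (2,3) = 332 − 244 = 88.
Row 1 needs 332; the known cells sum to 250, so (1,3) = 82.
Using row 2: 74 + 76 + 88 + ? → (2,4) = 332 − 238 = 94.
From row 3, 332 − (84 + 98 + 70) gives (3,4) = 80.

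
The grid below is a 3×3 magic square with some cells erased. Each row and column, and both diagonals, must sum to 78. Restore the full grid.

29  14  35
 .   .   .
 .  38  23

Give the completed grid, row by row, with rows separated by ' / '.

29 14 35 / 32 26 20 / 17 38 23

Row 3 needs 78; the known cells sum to 61, so (3,1) = 17.
Column 1 needs 78; the known cells sum to 46, so (2,1) = 32.
The remaining cell in column 2 is (2,2) = 78 − 52 = 26.
Column 3 must total 78; the given cells sum to 58, so (2,3) = 20.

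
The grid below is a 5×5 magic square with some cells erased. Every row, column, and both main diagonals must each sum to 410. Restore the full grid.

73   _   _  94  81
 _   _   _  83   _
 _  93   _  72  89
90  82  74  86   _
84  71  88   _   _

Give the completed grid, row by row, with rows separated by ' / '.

73 85 77 94 81 / 87 79 91 83 70 / 76 93 80 72 89 / 90 82 74 86 78 / 84 71 88 75 92

Row 4 must total 410; the given cells sum to 332, so (4,5) = 78.
From column 4, 410 − (94 + 83 + 72 + 86) gives (5,4) = 75.
The remaining cell in anti-diagonal is (3,3) = 410 − 330 = 80.
Row 3: 93 + 80 + 72 + 89 + ? = 410, so (3,1) = 76.
Row 5 must total 410; the given cells sum to 318, so (5,5) = 92.
Column 1: 73 + 76 + 90 + 84 + ? = 410, so (2,1) = 87.
Column 5 must total 410; the given cells sum to 340, so (2,5) = 70.
Main diagonal: 73 + 80 + 86 + 92 + ? = 410, so (2,2) = 79.
Row 2 must total 410; the given cells sum to 319, so (2,3) = 91.
The remaining cell in column 2 is (1,2) = 410 − 325 = 85.
From column 3, 410 − (91 + 80 + 74 + 88) gives (1,3) = 77.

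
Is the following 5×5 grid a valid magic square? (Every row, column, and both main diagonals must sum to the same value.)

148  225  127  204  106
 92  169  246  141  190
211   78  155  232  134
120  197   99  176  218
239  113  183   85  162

No — column 3 sums to 810 but column 2 sums to 782.

Row 1: 148 + 225 + 127 + 204 + 106 = 810.
Row 2: 92 + 169 + 246 + 141 + 190 = 838.
Row 3: 211 + 78 + 155 + 232 + 134 = 810.
Row 4: 120 + 197 + 99 + 176 + 218 = 810.
Row 5: 239 + 113 + 183 + 85 + 162 = 782.
Column 1: 148 + 92 + 211 + 120 + 239 = 810.
Column 2: 225 + 169 + 78 + 197 + 113 = 782.
Column 3: 127 + 246 + 155 + 99 + 183 = 810.
Column 4: 204 + 141 + 232 + 176 + 85 = 838.
Column 5: 106 + 190 + 134 + 218 + 162 = 810.
Main diagonal: 148 + 169 + 155 + 176 + 162 = 810.
Anti-diagonal: 106 + 141 + 155 + 197 + 239 = 838.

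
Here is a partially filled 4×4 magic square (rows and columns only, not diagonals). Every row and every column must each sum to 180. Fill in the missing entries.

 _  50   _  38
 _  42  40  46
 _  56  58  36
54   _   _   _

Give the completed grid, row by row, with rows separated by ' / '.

44 50 48 38 / 52 42 40 46 / 30 56 58 36 / 54 32 34 60

From row 2, 180 − (42 + 40 + 46) gives (2,1) = 52.
Row 3 must total 180; the given cells sum to 150, so (3,1) = 30.
The remaining cell in column 1 is (1,1) = 180 − 136 = 44.
Column 2: 50 + 42 + 56 + ? = 180, so (4,2) = 32.
Using column 4: 38 + 46 + 36 + ? → (4,4) = 180 − 120 = 60.
Row 1 needs 180; the known cells sum to 132, so (1,3) = 48.
The remaining cell in row 4 is (4,3) = 180 − 146 = 34.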